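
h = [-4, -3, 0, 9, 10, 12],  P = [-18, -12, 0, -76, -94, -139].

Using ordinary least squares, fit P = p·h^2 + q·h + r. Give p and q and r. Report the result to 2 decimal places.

Compute the Gram sums: Σh^2·h^2 = 37634, Σh^2·h = 3366, Σh^2 = 350, Σh·h = 350, Σh = 24, Σ1 = 6.
For AᵀP: Σh^2·P = -35968, Σh·P = -3184, ΣP = -339.
AᵀA·[p, q, r]ᵀ = AᵀP becomes [[37634, 3366, 350]; [3366, 350, 24]; [350, 24, 6]]·[p, q, r]ᵀ = [-35968, -3184, -339]ᵀ.
Row-reducing yields p = -778761/762070, q = 543229/762070, r = 98927/381035.

p = -1.02, q = 0.71, r = 0.26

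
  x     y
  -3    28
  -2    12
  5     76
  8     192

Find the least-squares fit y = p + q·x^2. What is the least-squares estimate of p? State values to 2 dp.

p = 0.70

AᵀA·[p, q]ᵀ = Aᵀy reads: 4·p + 102·q = 308;  102·p + 4818·q = 14488.
Determinant 4·4818 − 102² = 8868.
p = (308·4818 − 102·14488)/8868 = 514/739; q = (4·14488 − 102·308)/8868 = 6634/2217.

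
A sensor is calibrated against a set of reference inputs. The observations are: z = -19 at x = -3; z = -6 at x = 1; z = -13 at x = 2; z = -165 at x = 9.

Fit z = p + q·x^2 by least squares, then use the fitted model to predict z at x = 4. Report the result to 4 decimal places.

Setting ∂/∂p … = 0 gives: 4·p + 95·q = -203;  95·p + 6659·q = -13594.
(Σ1 = 4, Σx^2 = 95, Σx^2·x^2 = 6659, Σz = -203, Σx^2·z = -13594.)
Determinant 4·6659 − 95² = 17611.
p = ((-203)·6659 − 95·(-13594))/17611 = -60347/17611; q = (4·(-13594) − 95·(-203))/17611 = -35091/17611.
At x = 4: ẑ = (-60347/17611)·(1) + (-35091/17611)·(16) = -621803/17611.

ẑ = -35.3076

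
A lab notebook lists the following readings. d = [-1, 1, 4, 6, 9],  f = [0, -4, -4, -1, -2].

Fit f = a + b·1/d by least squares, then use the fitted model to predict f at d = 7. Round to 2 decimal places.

f̂ = -2.28

From the data, Σ1 = 5, Σ1/d = 19/36, Σ1/d·1/d = 2725/1296.
Right-hand side: Σf = -11, Σ1/d·f = -97/18.
So MᵀM·[a, b]ᵀ = Mᵀf: [[5, 19/36]; [19/36, 2725/1296]]·[a, b]ᵀ = [-11, -97/18]ᵀ.
Determinant 5·(2725/1296) − (19/36)² = 829/81.
a = ((-11)·(2725/1296) − (19/36)·(-97/18))/(829/81) = -26289/13264; b = (5·(-97/18) − (19/36)·(-11))/(829/81) = -6849/3316.
At d = 7: f̂ = (-26289/13264)·(1) + (-6849/3316)·(1/7) = -211419/92848.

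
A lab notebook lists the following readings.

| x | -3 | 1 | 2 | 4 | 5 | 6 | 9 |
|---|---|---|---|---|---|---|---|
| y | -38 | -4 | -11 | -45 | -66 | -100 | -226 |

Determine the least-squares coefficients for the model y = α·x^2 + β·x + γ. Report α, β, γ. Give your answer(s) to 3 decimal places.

α = -2.991, β = 2.211, γ = -4.077

Entries of AᵀA: Σx^2·x^2 = 8836, Σx^2·x = 1116, Σx^2 = 172, Σx·x = 172, Σx = 24, Σ1 = 7.
And Σx^2·y = -24666, Σx·y = -3056, Σy = -490.
Normal equations: [[8836, 1116, 172]; [1116, 172, 24]; [172, 24, 7]]·[α, β, γ]ᵀ = [-24666, -3056, -490]ᵀ.
Solving the 3×3 system (Gaussian elimination) gives α = -357493/119508, β = 88059/39836, γ = -121799/29877.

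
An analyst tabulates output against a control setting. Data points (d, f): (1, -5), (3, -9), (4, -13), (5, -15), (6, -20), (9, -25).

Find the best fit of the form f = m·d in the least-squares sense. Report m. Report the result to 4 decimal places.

m = -3.0000

From the data, Σd·d = 168.
Right-hand side: Σd·f = -504.
MᵀM·[m]ᵀ = Mᵀf becomes [[168]]·[m]ᵀ = [-504]ᵀ.
Hence m = -504 / 168 ≈ -3.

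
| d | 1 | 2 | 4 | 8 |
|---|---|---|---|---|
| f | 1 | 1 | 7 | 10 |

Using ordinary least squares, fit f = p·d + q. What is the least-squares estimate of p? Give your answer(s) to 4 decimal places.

Normal-equation sums: Σd·d = 85, Σd = 15, Σ1 = 4.
And Σd·f = 111, Σf = 19.
So XᵀX·[p, q]ᵀ = Xᵀf: [[85, 15]; [15, 4]]·[p, q]ᵀ = [111, 19]ᵀ.
Eliminating q: 4·(row 1) − 15·(row 2) gives 115·p = 4·111 − 15·19 = 159, so p = 159/115.
Then q = (19 − 15·(159/115))/4 = -10/23.

p = 1.3826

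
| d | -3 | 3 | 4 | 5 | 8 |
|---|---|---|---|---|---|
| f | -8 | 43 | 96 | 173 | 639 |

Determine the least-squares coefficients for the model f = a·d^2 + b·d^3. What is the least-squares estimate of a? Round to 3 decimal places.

a = 1.960

XᵀX·[a, b]ᵀ = Xᵀf reads: 5139·a + 36917·b = 47072;  36917·a + 283323·b = 356314.
Δ = 5139·283323 − 36917² = 93132008.
a = (47072·283323 − 36917·356314)/93132008 = 91268159/46566004; b = (5139·356314 − 36917·47072)/93132008 = 46670311/46566004.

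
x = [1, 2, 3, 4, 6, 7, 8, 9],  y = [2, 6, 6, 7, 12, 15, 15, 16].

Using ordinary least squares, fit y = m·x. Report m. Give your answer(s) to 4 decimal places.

Compute the Gram sums: Σx·x = 260.
For Aᵀy: Σx·y = 501.
Normal equations: [[260]]·[m]ᵀ = [501]ᵀ.
m = 501/260 = 1.92692.

m = 1.9269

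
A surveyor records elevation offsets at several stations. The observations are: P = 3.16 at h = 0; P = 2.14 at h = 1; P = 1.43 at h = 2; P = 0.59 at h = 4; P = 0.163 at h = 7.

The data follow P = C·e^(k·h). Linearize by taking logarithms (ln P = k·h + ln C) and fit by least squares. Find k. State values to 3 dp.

Linearized form: ln P = k·h + ln C. From the 5 transformed points,
Over the data: Σh = 14.0000, Σ(h)² = 70.0000, Σln P = -0.0726, Σh·ln P = -13.3324.
Normal system: [[70.0000, 14.0000]; [14.0000, 5]]·[k, ln C]ᵀ = [-13.3324, -0.0726]ᵀ.
Slope k = (n·Σh·ln P − Σh·Σln P)/(n·Σ(h)² − (Σh)²) = (5·-13.3324 − 14.0000·-0.0726)/154.0000 = -0.42627; ln C = (Σln P − k·Σh)/n = 1.17904.

k = -0.426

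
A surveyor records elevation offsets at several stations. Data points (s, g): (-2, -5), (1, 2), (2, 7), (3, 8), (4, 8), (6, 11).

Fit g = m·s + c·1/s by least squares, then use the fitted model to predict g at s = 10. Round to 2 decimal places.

Sums needed: Σs·s = 70, Σs·1/s = 6, Σ1/s·1/s = 245/144.
For Xᵀg: Σs·g = 148, Σ1/s·g = 29/2.
Eliminating c: (245/144)·(row 1) − 6·(row 2) gives (5983/72)·m = (245/144)·148 − 6·(29/2) = 5933/36, so m = 11866/5983.
Then c = ((29/2) − 6·(11866/5983))/(245/144) = 9144/5983.
At s = 10: ĝ = (11866/5983)·(10) + (9144/5983)·(1/10) = 597872/29915.

ĝ = 19.99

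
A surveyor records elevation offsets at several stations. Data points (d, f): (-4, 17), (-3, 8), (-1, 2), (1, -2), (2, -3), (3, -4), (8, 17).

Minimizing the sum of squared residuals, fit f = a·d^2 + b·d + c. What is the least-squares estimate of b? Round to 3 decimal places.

b = -2.121

Entries of XᵀX: Σd^2·d^2 = 4532, Σd^2·d = 456, Σd^2 = 104, Σd·d = 104, Σd = 6, Σ1 = 7.
Moment sums: Σd^2·f = 1384, Σd·f = 22, Σf = 35.
So XᵀX·[a, b, c]ᵀ = Xᵀf: [[4532, 456, 104]; [456, 104, 6]; [104, 6, 7]]·[a, b, c]ᵀ = [1384, 22, 35]ᵀ.
Solving the 3×3 system (Gaussian elimination) gives a = 38652/70301, b = -149126/70301, c = -94931/70301.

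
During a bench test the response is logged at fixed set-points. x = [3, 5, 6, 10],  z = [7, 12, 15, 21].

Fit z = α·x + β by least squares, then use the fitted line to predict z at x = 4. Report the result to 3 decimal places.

With design matrix M, MᵀM = [[170, 24]; [24, 4]] and Mᵀz = [381, 55]ᵀ.
det = 170·4 − 24² = 104.
α = (381·4 − 24·55)/104 = 51/26; β = (170·55 − 24·381)/104 = 103/52.
At x = 4: ẑ = (51/26)·(4) + (103/52)·(1) = 511/52.

ẑ = 9.827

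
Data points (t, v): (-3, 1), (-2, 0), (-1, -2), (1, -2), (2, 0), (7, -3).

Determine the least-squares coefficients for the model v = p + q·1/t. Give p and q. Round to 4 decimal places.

Sums needed: Σ1 = 6, Σ1/t = -4/21, Σ1/t·1/t = 2321/882.
For Mᵀv: Σv = -6, Σ1/t·v = -16/21.
Eliminating q: (2321/882)·(row 1) − (-4/21)·(row 2) gives (6947/441)·p = (2321/882)·(-6) − (-4/21)·(-16/21) = -7027/441, so p = -7027/6947.
Then q = ((-16/21) − (-4/21)·(-7027/6947))/(2321/882) = -2520/6947.

p = -1.0115, q = -0.3627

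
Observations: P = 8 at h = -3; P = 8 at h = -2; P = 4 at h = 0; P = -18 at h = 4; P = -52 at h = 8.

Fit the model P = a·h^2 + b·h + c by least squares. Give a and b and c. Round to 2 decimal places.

a = -0.46, b = -3.21, c = 3.13

Compute the Gram sums: Σh^2·h^2 = 4449, Σh^2·h = 541, Σh^2 = 93, Σh·h = 93, Σh = 7, Σ1 = 5.
Right-hand side: Σh^2·P = -3512, Σh·P = -528, ΣP = -50.
Inverting the 3×3 Gram matrix, [a, b, c]ᵀ = [-2565/5527, -230885/71851, 224946/71851]ᵀ.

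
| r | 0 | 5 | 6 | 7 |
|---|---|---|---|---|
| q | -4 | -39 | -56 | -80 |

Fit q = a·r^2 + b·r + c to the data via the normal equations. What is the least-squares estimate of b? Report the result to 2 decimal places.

Forming XᵀX = [[4322, 684, 110]; [684, 110, 18]; [110, 18, 4]] and Xᵀq = [-6911, -1091, -179]ᵀ gives XᵀX·[a, b, c]ᵀ = Xᵀq.
Inverting the 3×3 Gram matrix, [a, b, c]ᵀ = [-337/172, 503/172, -693/172]ᵀ.

b = 2.92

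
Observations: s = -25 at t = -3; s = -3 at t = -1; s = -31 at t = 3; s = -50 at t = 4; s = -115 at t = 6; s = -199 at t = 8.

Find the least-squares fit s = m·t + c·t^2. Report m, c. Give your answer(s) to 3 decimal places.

m = -0.802, c = -3.020

With design matrix A, AᵀA = [[135, 791]; [791, 5811]] and Aᵀs = [-2497, -18183]ᵀ.
Determinant 135·5811 − 791² = 158804.
m = ((-2497)·5811 − 791·(-18183))/158804 = -63657/79402; c = (135·(-18183) − 791·(-2497))/158804 = -239789/79402.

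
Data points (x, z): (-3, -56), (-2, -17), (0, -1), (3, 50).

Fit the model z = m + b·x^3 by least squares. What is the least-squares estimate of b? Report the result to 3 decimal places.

b = 1.959

From the data, Σ1 = 4, Σx^3 = -8, Σx^3·x^3 = 1522.
Moment sums: Σz = -24, Σx^3·z = 2998.
Δ = 4·1522 − (-8)² = 6024.
m = ((-24)·1522 − (-8)·2998)/6024 = -1568/753; b = (4·2998 − (-8)·(-24))/6024 = 1475/753.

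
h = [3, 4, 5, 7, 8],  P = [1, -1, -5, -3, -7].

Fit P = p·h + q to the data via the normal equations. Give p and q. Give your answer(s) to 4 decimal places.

From the data, Σh·h = 163, Σh = 27, Σ1 = 5.
And Σh·P = -103, ΣP = -15.
So AᵀA·[p, q]ᵀ = AᵀP: [[163, 27]; [27, 5]]·[p, q]ᵀ = [-103, -15]ᵀ.
Eliminating q: 5·(row 1) − 27·(row 2) gives 86·p = 5·(-103) − 27·(-15) = -110, so p = -55/43.
Then q = ((-15) − 27·(-55/43))/5 = 168/43.

p = -1.2791, q = 3.9070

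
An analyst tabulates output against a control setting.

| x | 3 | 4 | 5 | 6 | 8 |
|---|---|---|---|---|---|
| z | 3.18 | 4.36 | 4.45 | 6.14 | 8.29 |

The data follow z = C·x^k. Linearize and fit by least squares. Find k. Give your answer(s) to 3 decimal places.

Linearized form: ln z = k·ln x + ln C. From the 5 transformed points,
Σln x = 7.9655, Σ(ln x)² = 13.2535, Σln z = 8.0521, Σln x·ln z = 13.3648.
Equations: 13.2535·k + 7.9655·ln C = 13.3648;  7.9655·k + 5·ln C = 8.0521.
Δ = 13.2535·5 − (7.9655)² = 2.8177; k = (13.3648·5 − 7.9655·8.0521)/2.8177 = 0.95273, ln C = (13.2535·8.0521 − 7.9655·13.3648)/2.8177 = 0.09263.

k = 0.953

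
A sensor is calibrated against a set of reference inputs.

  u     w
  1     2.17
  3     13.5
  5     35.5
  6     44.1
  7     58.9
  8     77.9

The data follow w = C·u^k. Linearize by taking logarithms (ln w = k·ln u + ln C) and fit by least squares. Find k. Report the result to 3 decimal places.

k = 1.713

Let Y = ln w. Fitting Y = k·ln u + ln C by least squares:
AᵀA = [[15.1183, 8.5252]; [8.5252, 6]], rhs = [32.3768, 19.1647]ᵀ  (here Σln u = 8.5252, Σ(ln u)² = 15.1183, Σln w = 19.1647, Σln u·ln w = 32.3768).
Solving (det = 18.0313): k = 1.71251, ln C = 0.76088.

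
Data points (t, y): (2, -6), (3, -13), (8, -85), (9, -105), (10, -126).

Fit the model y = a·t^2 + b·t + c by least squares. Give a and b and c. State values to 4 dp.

From the data, Σt^2·t^2 = 20754, Σt^2·t = 2276, Σt^2 = 258, Σt·t = 258, Σt = 32, Σ1 = 5.
Moment sums: Σt^2·y = -26686, Σt·y = -2936, Σy = -335.
Normal equations: [[20754, 2276, 258]; [2276, 258, 32]; [258, 32, 5]]·[a, b, c]ᵀ = [-26686, -2936, -335]ᵀ.
Inverting the 3×3 Gram matrix, [a, b, c]ᵀ = [-6548/6871, -25388/6871, 40003/6871]ᵀ.

a = -0.9530, b = -3.6949, c = 5.8220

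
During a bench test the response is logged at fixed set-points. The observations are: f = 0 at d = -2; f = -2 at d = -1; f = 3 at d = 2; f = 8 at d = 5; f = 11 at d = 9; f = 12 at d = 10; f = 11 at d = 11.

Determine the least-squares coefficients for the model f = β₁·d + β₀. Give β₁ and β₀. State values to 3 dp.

Normal-equation sums: Σd·d = 336, Σd = 34, Σ1 = 7.
Moment sums: Σd·f = 388, Σf = 43.
So MᵀM·[β₁, β₀]ᵀ = Mᵀf: [[336, 34]; [34, 7]]·[β₁, β₀]ᵀ = [388, 43]ᵀ.
Δ = 336·7 − 34² = 1196.
β₁ = (388·7 − 34·43)/1196 = 627/598; β₀ = (336·43 − 34·388)/1196 = 314/299.

β₁ = 1.048, β₀ = 1.050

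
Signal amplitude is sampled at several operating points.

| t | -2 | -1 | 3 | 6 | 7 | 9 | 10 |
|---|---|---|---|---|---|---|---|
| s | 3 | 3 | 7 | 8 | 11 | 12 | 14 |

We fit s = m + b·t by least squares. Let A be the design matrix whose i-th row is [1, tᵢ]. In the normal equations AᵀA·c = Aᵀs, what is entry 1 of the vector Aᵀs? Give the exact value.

Entry 1 ↔ basis 1, so (Aᵀs)_{1} = Σᵢ sᵢ = (1)·(3) + (1)·(3) + (1)·(7) + (1)·(8) + (1)·(11) + (1)·(12) + (1)·(14) = 58.

58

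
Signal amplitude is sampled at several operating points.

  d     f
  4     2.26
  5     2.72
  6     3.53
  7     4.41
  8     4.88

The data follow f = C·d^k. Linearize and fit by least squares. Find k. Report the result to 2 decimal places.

k = 1.17

Linearized form: ln f = k·ln d + ln C. From the 5 transformed points,
Σln d = 8.8128, Σ(ln d)² = 15.8331, Σln f = 6.1463, Σln d·ln f = 11.1844.
Equations: 15.8331·k + 8.8128·ln C = 11.1844;  8.8128·k + 5·ln C = 6.1463.
Solving (det = 1.4995): k = 1.17082, ln C = -0.83438.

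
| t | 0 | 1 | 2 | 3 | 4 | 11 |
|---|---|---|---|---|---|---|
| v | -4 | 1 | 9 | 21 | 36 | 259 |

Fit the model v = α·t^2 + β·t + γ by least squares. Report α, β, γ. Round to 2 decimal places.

α = 1.97, β = 2.14, γ = -3.53

From the data, Σt^2·t^2 = 14995, Σt^2·t = 1431, Σt^2 = 151, Σt·t = 151, Σt = 21, Σ1 = 6.
Right-hand side: Σt^2·v = 32141, Σt·v = 3075, Σv = 322.
Normal equations: [[14995, 1431, 151]; [1431, 151, 21]; [151, 21, 6]]·[α, β, γ]ᵀ = [32141, 3075, 322]ᵀ.
Solving the 3×3 system (Gaussian elimination) gives α = 31447/15928, β = 170763/79640, γ = -140369/39820.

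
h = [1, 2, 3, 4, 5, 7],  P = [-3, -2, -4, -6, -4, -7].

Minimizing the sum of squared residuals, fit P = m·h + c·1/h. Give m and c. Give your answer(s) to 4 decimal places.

Forming MᵀM = [[104, 6]; [6, 261781/176400]] and MᵀP = [-112, -259/30]ᵀ gives MᵀM·[m, c]ᵀ = MᵀP.
Determinant 104·(261781/176400) − 6² = 2609353/22050.
m = ((-112)·(261781/176400) − 6·(-259/30))/(2609353/22050) = -2522744/2609353; c = (104·(-259/30) − 6·(-112))/(2609353/22050) = -4980360/2609353.

m = -0.9668, c = -1.9087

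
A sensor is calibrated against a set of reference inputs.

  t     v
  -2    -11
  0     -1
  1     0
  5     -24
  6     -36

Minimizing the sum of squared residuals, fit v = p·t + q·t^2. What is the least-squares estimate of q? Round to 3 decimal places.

Entries of MᵀM: Σt·t = 66, Σt·t^2 = 334, Σt^2·t^2 = 1938.
Moment sums: Σt·v = -314, Σt^2·v = -1940.
Δ = 66·1938 − 334² = 16352.
p = ((-314)·1938 − 334·(-1940))/16352 = 9857/4088; q = (66·(-1940) − 334·(-314))/16352 = -5791/4088.

q = -1.417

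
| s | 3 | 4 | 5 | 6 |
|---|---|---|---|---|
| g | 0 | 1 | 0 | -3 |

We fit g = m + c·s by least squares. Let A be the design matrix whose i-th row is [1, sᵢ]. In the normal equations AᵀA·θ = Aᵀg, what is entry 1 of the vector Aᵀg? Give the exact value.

-2

Entry 1 ↔ basis 1, so (Aᵀg)_{1} = Σᵢ gᵢ = (1)·(0) + (1)·(1) + (1)·(0) + (1)·(-3) = -2.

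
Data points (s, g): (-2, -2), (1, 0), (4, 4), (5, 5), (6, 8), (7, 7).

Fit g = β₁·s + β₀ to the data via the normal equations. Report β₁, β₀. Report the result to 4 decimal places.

Entries of AᵀA: Σs·s = 131, Σs = 21, Σ1 = 6.
For Aᵀg: Σs·g = 142, Σg = 22.
Eliminating β₀: 6·(row 1) − 21·(row 2) gives 345·β₁ = 6·142 − 21·22 = 390, so β₁ = 26/23.
Then β₀ = (22 − 21·(26/23))/6 = -20/69.

β₁ = 1.1304, β₀ = -0.2899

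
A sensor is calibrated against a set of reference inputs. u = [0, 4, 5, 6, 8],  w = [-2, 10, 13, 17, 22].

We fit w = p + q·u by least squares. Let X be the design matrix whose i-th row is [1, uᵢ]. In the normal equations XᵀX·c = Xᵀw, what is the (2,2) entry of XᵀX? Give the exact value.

Row 2 ↔ basis u, column 2 ↔ basis u, so (XᵀX)_{2,2} = Σᵢ (u)·(u) = (0)·(0) + (4)·(4) + (5)·(5) + (6)·(6) + (8)·(8) = 141.

141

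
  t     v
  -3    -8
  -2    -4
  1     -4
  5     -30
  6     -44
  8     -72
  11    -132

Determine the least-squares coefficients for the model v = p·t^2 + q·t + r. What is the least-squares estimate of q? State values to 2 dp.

With design matrix X, XᵀX = [[20756, 2150, 260]; [2150, 260, 26]; [260, 26, 7]] and Xᵀv = [-23006, -2414, -294]ᵀ.
Solving the 3×3 system (Gaussian elimination) gives p = -238917/239947, q = -209657/239947, r = -424988/239947.

q = -0.87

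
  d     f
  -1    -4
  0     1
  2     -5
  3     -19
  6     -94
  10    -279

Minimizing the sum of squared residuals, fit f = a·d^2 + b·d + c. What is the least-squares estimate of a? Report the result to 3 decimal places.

The normal system XᵀX·[a, b, c]ᵀ = Xᵀf is [[11394, 1250, 150]; [1250, 150, 20]; [150, 20, 6]]·[a, b, c]ᵀ = [-31479, -3417, -400]ᵀ.
Solving the 3×3 system (Gaussian elimination) gives a = -1363/447, b = 90851/37250, c = 16024/11175.

a = -3.049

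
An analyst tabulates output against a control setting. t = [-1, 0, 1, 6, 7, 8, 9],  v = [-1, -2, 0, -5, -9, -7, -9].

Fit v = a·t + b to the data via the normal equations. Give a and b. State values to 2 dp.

a = -0.85, b = -1.09

Entries of MᵀM: Σt·t = 232, Σt = 30, Σ1 = 7.
And Σt·v = -229, Σv = -33.
MᵀM·[a, b]ᵀ = Mᵀv becomes [[232, 30]; [30, 7]]·[a, b]ᵀ = [-229, -33]ᵀ.
Eliminating b: 7·(row 1) − 30·(row 2) gives 724·a = 7·(-229) − 30·(-33) = -613, so a = -613/724.
Then b = ((-33) − 30·(-613/724))/7 = -393/362.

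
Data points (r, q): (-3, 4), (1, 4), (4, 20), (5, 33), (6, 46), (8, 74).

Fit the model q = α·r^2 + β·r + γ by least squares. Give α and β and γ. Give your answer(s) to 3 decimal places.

Sums needed: Σr^2·r^2 = 6355, Σr^2·r = 891, Σr^2 = 151, Σr·r = 151, Σr = 21, Σ1 = 6.
Moment sums: Σr^2·q = 7577, Σr·q = 1105, Σq = 181.
MᵀM·[α, β, γ]ᵀ = Mᵀq becomes [[6355, 891, 151]; [891, 151, 21]; [151, 21, 6]]·[α, β, γ]ᵀ = [7577, 1105, 181]ᵀ.
Row-reducing yields α = 9491/9989, β = 81892/49945, γ = 25768/49945.

α = 0.950, β = 1.640, γ = 0.516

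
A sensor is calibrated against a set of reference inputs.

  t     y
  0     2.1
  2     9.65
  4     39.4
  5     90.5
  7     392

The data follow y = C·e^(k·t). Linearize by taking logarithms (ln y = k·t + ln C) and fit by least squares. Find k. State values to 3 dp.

k = 0.746

Linearized form: ln y = k·t + ln C. From the 5 transformed points,
Σt = 18.0000, Σ(t)² = 94.0000, Σln y = 17.1593, Σt·ln y = 83.5546.
Equations: 94.0000·k + 18.0000·ln C = 83.5546;  18.0000·k + 5·ln C = 17.1593.
Solving (det = 146.0000): k = 0.74593, ln C = 0.74650.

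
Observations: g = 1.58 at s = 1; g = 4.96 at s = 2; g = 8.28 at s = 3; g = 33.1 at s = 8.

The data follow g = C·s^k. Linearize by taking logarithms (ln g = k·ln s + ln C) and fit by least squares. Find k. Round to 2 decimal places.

Linearized form: ln g = k·ln s + ln C. From the 4 transformed points,
Σln s = 3.8712, Σ(ln s)² = 6.0115, Σln g = 7.6722, Σln s·ln g = 10.7094.
Equations: 6.0115·k + 3.8712·ln C = 10.7094;  3.8712·k + 4·ln C = 7.6722.
Slope k = (n·Σln s·ln g − Σln s·Σln g)/(n·Σ(ln s)² − (Σln s)²) = (4·10.7094 − 3.8712·7.6722)/9.0597 = 1.45003; ln C = (Σln g − k·Σln s)/n = 0.51471.

k = 1.45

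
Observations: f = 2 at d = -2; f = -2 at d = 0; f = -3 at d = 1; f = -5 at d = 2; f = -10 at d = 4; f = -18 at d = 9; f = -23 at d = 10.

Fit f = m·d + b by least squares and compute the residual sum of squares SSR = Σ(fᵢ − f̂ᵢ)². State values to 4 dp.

The normal system AᵀA·[m, b]ᵀ = Aᵀf is [[206, 24]; [24, 7]]·[m, b]ᵀ = [-449, -59]ᵀ.
Determinant 206·7 − 24² = 866.
m = ((-449)·7 − 24·(-59))/866 = -1727/866; b = (206·(-59) − 24·(-449))/866 = -689/433.
Residuals: -172/433, -177/433, 507/866, 251/433, -187/433, 1333/866, -635/433; SSR = 4945/866.

SSR = 5.7102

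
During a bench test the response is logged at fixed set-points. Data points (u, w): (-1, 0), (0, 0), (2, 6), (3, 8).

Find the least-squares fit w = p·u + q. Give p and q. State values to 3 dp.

With design matrix A, AᵀA = [[14, 4]; [4, 4]] and Aᵀw = [36, 14]ᵀ.
Δ = 14·4 − 4² = 40.
p = (36·4 − 4·14)/40 = 11/5; q = (14·14 − 4·36)/40 = 13/10.

p = 2.200, q = 1.300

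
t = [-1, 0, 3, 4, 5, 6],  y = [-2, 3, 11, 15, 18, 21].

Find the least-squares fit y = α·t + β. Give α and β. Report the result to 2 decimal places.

α = 3.19, β = 1.95

AᵀA·[α, β]ᵀ = Aᵀy reads: 87·α + 17·β = 311;  17·α + 6·β = 66.
(Σt·t = 87, Σt = 17, Σ1 = 6, Σt·y = 311, Σy = 66.)
det = 87·6 − 17² = 233.
α = (311·6 − 17·66)/233 = 744/233; β = (87·66 − 17·311)/233 = 455/233.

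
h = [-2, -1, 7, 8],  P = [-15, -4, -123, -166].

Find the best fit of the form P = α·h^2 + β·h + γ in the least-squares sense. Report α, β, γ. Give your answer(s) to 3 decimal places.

α = -3.000, β = 2.988, γ = 2.537

With design matrix M, MᵀM = [[6514, 846, 118]; [846, 118, 12]; [118, 12, 4]] and MᵀP = [-16715, -2155, -308]ᵀ.
Inverting the 3×3 Gram matrix, [α, β, γ]ᵀ = [-3, 245/82, 104/41]ᵀ.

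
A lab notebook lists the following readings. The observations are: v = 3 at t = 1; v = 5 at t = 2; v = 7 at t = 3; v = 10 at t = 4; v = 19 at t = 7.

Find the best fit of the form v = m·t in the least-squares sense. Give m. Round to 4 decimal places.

m = 2.6203

MᵀM·[m]ᵀ = Mᵀv reads: 79·m = 207.
m = 207/79 = 2.62025.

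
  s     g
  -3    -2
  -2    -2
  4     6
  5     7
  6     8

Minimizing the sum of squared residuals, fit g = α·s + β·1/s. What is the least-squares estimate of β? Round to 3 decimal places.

Sums needed: Σs·s = 90, Σs·1/s = 5, Σ1/s·1/s = 1769/3600.
Right-hand side: Σs·g = 117, Σ1/s·g = 59/10.
Normal equations: [[90, 5]; [5, 1769/3600]]·[α, β]ᵀ = [117, 59/10]ᵀ.
det = 90·(1769/3600) − 5² = 769/40.
α = (117·(1769/3600) − 5·(59/10))/(769/40) = 11197/7690; β = (90·(59/10) − 5·117)/(769/40) = -2160/769.

β = -2.809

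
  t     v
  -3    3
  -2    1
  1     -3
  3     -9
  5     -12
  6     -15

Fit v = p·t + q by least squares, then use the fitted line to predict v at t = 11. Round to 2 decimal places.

v̂ = -24.22

Forming XᵀX = [[84, 10]; [10, 6]] and Xᵀv = [-191, -35]ᵀ gives XᵀX·[p, q]ᵀ = Xᵀv.
Δ = 84·6 − 10² = 404.
p = ((-191)·6 − 10·(-35))/404 = -199/101; q = (84·(-35) − 10·(-191))/404 = -515/202.
At t = 11: v̂ = (-199/101)·(11) + (-515/202)·(1) = -4893/202.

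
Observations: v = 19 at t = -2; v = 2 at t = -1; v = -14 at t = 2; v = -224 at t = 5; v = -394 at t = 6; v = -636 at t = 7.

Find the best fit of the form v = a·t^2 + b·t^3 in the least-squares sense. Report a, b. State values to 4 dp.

a = 0.9518, b = -1.9876

The normal system MᵀM·[a, b]ᵀ = Mᵀv is [[4355, 27707]; [27707, 180059]]·[a, b]ᵀ = [-50926, -331518]ᵀ.
Eliminating b: 180059·(row 1) − 27707·(row 2) gives 16479096·a = 180059·(-50926) − 27707·(-331518) = 15684592, so a = 1960574/2059887.
Then b = ((-331518) − 27707·(1960574/2059887))/180059 = -4094276/2059887.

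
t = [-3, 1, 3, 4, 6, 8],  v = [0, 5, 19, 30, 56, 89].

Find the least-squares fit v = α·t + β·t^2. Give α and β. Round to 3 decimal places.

The normal system XᵀX·[α, β]ᵀ = Xᵀv is [[135, 793]; [793, 5811]]·[α, β]ᵀ = [1230, 8368]ᵀ.
Eliminating β: 5811·(row 1) − 793·(row 2) gives 155636·α = 5811·1230 − 793·8368 = 511706, so α = 19681/5986.
Then β = (8368 − 793·(19681/5986))/5811 = 77145/77818.

α = 3.288, β = 0.991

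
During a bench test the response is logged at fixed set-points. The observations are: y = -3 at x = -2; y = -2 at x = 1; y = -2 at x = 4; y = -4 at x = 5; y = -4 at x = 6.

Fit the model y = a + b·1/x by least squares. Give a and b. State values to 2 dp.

From the data, Σ1 = 5, Σ1/x = 67/60, Σ1/x·1/x = 4969/3600.
Right-hand side: Σy = -15, Σ1/x·y = -37/15.
Normal equations: [[5, 67/60]; [67/60, 4969/3600]]·[a, b]ᵀ = [-15, -37/15]ᵀ.
Δ = 5·(4969/3600) − (67/60)² = 5089/900.
a = ((-15)·(4969/3600) − (67/60)·(-37/15))/(5089/900) = -64619/20356; b = (5·(-37/15) − (67/60)·(-15))/(5089/900) = 3975/5089.

a = -3.17, b = 0.78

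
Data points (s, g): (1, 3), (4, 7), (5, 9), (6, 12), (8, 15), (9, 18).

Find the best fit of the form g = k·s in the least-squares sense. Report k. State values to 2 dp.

k = 1.93

Sums needed: Σs·s = 223.
Right-hand side: Σs·g = 430.
k = 430/223 = 1.92825.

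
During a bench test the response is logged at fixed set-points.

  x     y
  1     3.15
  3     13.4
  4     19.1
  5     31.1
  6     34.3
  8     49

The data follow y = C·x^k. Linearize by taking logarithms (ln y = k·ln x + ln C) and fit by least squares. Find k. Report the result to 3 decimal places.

Let Y = ln y. Fitting Y = k·ln x + ln C by least squares:
Σln x = 7.9655, Σ(ln x)² = 13.2535, Σln y = 17.5565, Σln x·ln y = 26.8992.
Normal system: [[13.2535, 7.9655]; [7.9655, 6]]·[k, ln C]ᵀ = [26.8992, 17.5565]ᵀ.
Δ = 13.2535·6 − (7.9655)² = 16.0713; k = (26.8992·6 − 7.9655·17.5565)/16.0713 = 1.34079, ln C = (13.2535·17.5565 − 7.9655·26.8992)/16.0713 = 1.14607.

k = 1.341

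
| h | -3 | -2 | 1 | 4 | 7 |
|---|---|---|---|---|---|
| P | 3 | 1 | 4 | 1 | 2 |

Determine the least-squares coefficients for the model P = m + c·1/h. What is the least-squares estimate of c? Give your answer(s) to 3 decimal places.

c = 1.306

With design matrix X, XᵀX = [[5, 47/84]; [47/84, 10189/7056]] and XᵀP = [11, 85/28]ᵀ.
Eliminating c: (10189/7056)·(row 1) − (47/84)·(row 2) gives (3046/441)·m = (10189/7056)·11 − (47/84)·(85/28) = 50047/3528, so m = 50047/24368.
Then c = ((85/28) − (47/84)·(50047/24368))/(10189/7056) = 7959/6092.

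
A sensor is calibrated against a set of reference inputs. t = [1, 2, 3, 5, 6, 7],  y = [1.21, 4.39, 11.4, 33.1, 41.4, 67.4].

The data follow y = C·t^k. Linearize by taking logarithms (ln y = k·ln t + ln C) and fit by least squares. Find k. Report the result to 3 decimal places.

k = 2.053

Taking logs, ln y = k·ln t + ln C, so regress ln y on ln t.
Σln t = 7.1389, Σ(ln t)² = 11.2747, Σln y = 15.5370, Σln t·ln y = 24.1960.
Normal system: [[11.2747, 7.1389]; [7.1389, 6]]·[k, ln C]ᵀ = [24.1960, 15.5370]ᵀ.
Solving (det = 16.6845): k = 2.05337, ln C = 0.14639.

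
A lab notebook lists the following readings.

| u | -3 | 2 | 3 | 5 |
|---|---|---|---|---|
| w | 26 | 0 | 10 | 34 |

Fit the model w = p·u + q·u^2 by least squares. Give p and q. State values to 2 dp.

Setting ∂/∂p … = 0 gives: 47·p + 133·q = 122;  133·p + 803·q = 1174.
(Σu·u = 47, Σu·u^2 = 133, Σu^2·u^2 = 803, Σu·w = 122, Σu^2·w = 1174.)
det = 47·803 − 133² = 20052.
p = (122·803 − 133·1174)/20052 = -1616/557; q = (47·1174 − 133·122)/20052 = 1082/557.

p = -2.90, q = 1.94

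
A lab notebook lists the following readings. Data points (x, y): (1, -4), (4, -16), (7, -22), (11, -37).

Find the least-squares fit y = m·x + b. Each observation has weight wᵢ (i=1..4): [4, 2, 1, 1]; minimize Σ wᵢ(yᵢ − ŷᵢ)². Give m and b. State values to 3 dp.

m = -3.249, b = -1.193

Setting ∂/∂m … = 0 gives: 206·m + 30·b = -705;  30·m + 8·b = -107.
Determinant 206·8 − 30² = 748.
m = ((-705)·8 − 30·(-107))/748 = -1215/374; b = (206·(-107) − 30·(-705))/748 = -223/187.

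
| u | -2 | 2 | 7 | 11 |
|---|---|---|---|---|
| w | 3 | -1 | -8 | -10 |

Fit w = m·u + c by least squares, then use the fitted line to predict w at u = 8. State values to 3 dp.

The normal equations are: 178·m + 18·c = -174;  18·m + 4·c = -16.
Eliminating c: 4·(row 1) − 18·(row 2) gives 388·m = 4·(-174) − 18·(-16) = -408, so m = -102/97.
Then c = ((-16) − 18·(-102/97))/4 = 71/97.
At u = 8: ŵ = (-102/97)·(8) + (71/97)·(1) = -745/97.

ŵ = -7.680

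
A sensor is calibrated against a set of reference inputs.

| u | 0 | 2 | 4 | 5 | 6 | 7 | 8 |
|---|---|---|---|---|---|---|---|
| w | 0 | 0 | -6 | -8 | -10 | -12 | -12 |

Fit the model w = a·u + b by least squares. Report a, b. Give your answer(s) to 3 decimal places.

a = -1.772, b = 1.246

XᵀX·[a, b]ᵀ = Xᵀw reads: 194·a + 32·b = -304;  32·a + 7·b = -48.
Δ = 194·7 − 32² = 334.
a = ((-304)·7 − 32·(-48))/334 = -296/167; b = (194·(-48) − 32·(-304))/334 = 208/167.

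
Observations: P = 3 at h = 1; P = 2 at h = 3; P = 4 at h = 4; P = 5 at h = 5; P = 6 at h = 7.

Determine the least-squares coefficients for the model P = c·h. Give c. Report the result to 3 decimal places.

c = 0.920

Entries of AᵀA: Σh·h = 100.
Right-hand side: Σh·P = 92.
So AᵀA·[c]ᵀ = AᵀP: [[100]]·[c]ᵀ = [92]ᵀ.
Hence c = 92 / 100 ≈ 0.92.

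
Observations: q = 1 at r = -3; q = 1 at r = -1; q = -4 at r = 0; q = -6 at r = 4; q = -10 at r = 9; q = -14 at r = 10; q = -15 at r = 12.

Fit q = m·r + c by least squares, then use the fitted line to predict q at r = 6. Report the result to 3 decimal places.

q̂ = -8.404

Compute the Gram sums: Σr·r = 351, Σr = 31, Σ1 = 7.
Moment sums: Σr·q = -438, Σq = -47.
det = 351·7 − 31² = 1496.
m = ((-438)·7 − 31·(-47))/1496 = -1609/1496; c = (351·(-47) − 31·(-438))/1496 = -2919/1496.
At r = 6: q̂ = (-1609/1496)·(6) + (-2919/1496)·(1) = -1143/136.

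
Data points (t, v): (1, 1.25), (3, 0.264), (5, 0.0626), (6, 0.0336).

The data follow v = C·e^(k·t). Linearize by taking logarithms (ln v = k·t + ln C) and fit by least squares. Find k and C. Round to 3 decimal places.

With ln vᵢ as the transformed response and tᵢ as the regressor:
Sums: Σt = 15.0000, Σ(t)² = 71.0000, Σln v = -7.2729, Σt·ln v = -37.9866.
Normal system: [[71.0000, 15.0000]; [15.0000, 4]]·[k, ln C]ᵀ = [-37.9866, -7.2729]ᵀ.
Δ = 71.0000·4 − (15.0000)² = 59.0000; k = (-37.9866·4 − 15.0000·-7.2729)/59.0000 = -0.72632, ln C = (71.0000·-7.2729 − 15.0000·-37.9866)/59.0000 = 0.90550, so C = exp(0.90550) = 2.47316.

k = -0.726, C = 2.473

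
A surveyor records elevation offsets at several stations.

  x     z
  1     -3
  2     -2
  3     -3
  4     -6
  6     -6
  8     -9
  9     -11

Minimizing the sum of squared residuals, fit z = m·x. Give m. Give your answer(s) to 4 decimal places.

The normal system MᵀM·[m]ᵀ = Mᵀz is [[211]]·[m]ᵀ = [-247]ᵀ.
Hence m = -247 / 211 ≈ -1.17062.

m = -1.1706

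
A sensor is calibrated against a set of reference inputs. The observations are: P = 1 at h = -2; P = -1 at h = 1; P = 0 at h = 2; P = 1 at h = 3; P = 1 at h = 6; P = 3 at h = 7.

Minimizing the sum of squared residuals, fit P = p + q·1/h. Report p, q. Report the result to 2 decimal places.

p = 1.27, q = -1.60

With design matrix X, XᵀX = [[6, 23/14]; [23/14, 2927/1764]] and XᵀP = [5, -4/7]ᵀ.
det = 6·(2927/1764) − (23/14)² = 4267/588.
p = (5·(2927/1764) − (23/14)·(-4/7))/(4267/588) = 16291/12801; q = (6·(-4/7) − (23/14)·5)/(4267/588) = -6846/4267.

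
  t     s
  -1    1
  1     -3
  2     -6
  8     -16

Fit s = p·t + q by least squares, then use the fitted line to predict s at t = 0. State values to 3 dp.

From the data, Σt·t = 70, Σt = 10, Σ1 = 4.
And Σt·s = -144, Σs = -24.
So AᵀA·[p, q]ᵀ = Aᵀs: [[70, 10]; [10, 4]]·[p, q]ᵀ = [-144, -24]ᵀ.
Δ = 70·4 − 10² = 180.
p = ((-144)·4 − 10·(-24))/180 = -28/15; q = (70·(-24) − 10·(-144))/180 = -4/3.
At t = 0: ŝ = (-28/15)·(0) + (-4/3)·(1) = -4/3.

ŝ = -1.333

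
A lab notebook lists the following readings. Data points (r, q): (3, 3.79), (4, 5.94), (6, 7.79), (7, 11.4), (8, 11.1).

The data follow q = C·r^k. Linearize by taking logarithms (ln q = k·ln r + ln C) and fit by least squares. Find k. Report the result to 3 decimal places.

k = 1.107

Taking logs, ln q = k·ln r + ln C, so regress ln q on ln r.
Sums: Σln r = 8.3020, Σ(ln r)² = 14.4498, Σln q = 10.0075, Σln r·ln q = 17.3526.
Normal system: [[14.4498, 8.3020]; [8.3020, 5]]·[k, ln C]ᵀ = [17.3526, 10.0075]ᵀ.
Slope k = (n·Σln r·ln q − Σln r·Σln q)/(n·Σ(ln r)² − (Σln r)²) = (5·17.3526 − 8.3020·10.0075)/3.3255 = 1.10685; ln C = (Σln q − k·Σln r)/n = 0.16368.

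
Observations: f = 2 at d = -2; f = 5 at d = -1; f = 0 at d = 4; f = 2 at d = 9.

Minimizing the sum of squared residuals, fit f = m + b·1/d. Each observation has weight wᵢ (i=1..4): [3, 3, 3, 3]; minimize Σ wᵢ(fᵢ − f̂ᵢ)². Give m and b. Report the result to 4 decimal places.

m = 1.3351, b = -3.2134

Normal-equation sums: Σwᵢ·1 = 12, Σwᵢ·1/d = -41/12, Σwᵢ·1/d·1/d = 1717/432.
Right-hand side: Σwᵢ·f = 27, Σwᵢ·1/d·f = -52/3.
Normal equations: [[12, -41/12]; [-41/12, 1717/432]]·[m, b]ᵀ = [27, -52/3]ᵀ.
Eliminating b: (1717/432)·(row 1) − (-41/12)·(row 2) gives (1729/48)·m = (1717/432)·27 − (-41/12)·(-52/3) = 6925/144, so m = 6925/5187.
Then b = ((-52/3) − (-41/12)·(6925/5187))/(1717/432) = -5556/1729.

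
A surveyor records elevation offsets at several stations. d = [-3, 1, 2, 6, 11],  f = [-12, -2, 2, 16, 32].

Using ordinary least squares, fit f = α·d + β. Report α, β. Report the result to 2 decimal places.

Entries of MᵀM: Σd·d = 171, Σd = 17, Σ1 = 5.
Right-hand side: Σd·f = 486, Σf = 36.
Δ = 171·5 − 17² = 566.
α = (486·5 − 17·36)/566 = 909/283; β = (171·36 − 17·486)/566 = -1053/283.

α = 3.21, β = -3.72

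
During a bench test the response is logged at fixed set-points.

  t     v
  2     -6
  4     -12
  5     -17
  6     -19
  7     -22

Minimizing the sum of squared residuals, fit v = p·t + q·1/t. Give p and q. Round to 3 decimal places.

The normal system MᵀM·[p, q]ᵀ = Mᵀv is [[130, 5]; [5, 70681/176400]]·[p, q]ᵀ = [-413, -3299/210]ᵀ.
Determinant 130·(70681/176400) − 5² = 477853/17640.
p = ((-413)·(70681/176400) − 5·(-3299/210))/(477853/17640) = -15335453/4778530; q = (130·(-3299/210) − 5·(-413))/(477853/17640) = 401520/477853.

p = -3.209, q = 0.840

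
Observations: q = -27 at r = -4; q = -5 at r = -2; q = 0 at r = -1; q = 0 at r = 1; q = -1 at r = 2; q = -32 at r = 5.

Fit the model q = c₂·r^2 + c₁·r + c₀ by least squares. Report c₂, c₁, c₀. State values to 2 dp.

The normal equations are: 915·c₂ + 61·c₁ + 51·c₀ = -1256;  61·c₂ + 51·c₁ + 1·c₀ = -44;  51·c₂ + 1·c₁ + 6·c₀ = -65.
(Σr^2·r^2 = 915, Σr^2·r = 61, Σr^2 = 51, Σr·r = 51, Σr = 1, Σ1 = 6, Σr^2·q = -1256, Σr·q = -44, Σq = -65.)
Solving the 3×3 system (Gaussian elimination) gives c₂ = -567/362, c₁ = 1747/1810, c₀ = 2099/905.

c₂ = -1.57, c₁ = 0.97, c₀ = 2.32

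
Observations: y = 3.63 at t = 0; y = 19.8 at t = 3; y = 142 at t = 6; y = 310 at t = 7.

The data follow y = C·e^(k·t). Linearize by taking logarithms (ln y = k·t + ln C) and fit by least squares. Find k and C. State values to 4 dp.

k = 0.6326, C = 3.3579

Let Y = ln y. Fitting Y = k·t + ln C by least squares:
Over the data: Σt = 16.0000, Σ(t)² = 94.0000, Σln y = 14.9673, Σt·ln y = 78.8480.
Normal system: [[94.0000, 16.0000]; [16.0000, 4]]·[k, ln C]ᵀ = [78.8480, 14.9673]ᵀ.
Solving (det = 120.0000): k = 0.63263, ln C = 1.21133, so C = exp(1.21133) = 3.35794.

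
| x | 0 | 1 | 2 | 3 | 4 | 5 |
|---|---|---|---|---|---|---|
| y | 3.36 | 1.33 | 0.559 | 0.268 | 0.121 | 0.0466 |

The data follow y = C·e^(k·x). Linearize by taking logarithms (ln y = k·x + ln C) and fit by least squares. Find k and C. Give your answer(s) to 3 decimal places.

k = -0.838, C = 3.203

Linearized form: ln y = k·x + ln C. From the 6 transformed points,
XᵀX = [[55.0000, 15.0000]; [15.0000, 6]], rhs = [-28.6070, -5.5794]ᵀ  (here Σx = 15.0000, Σ(x)² = 55.0000, Σln y = -5.5794, Σx·ln y = -28.6070).
Solving (det = 105.0000): k = -0.83763, ln C = 1.16418, so C = exp(1.16418) = 3.20330.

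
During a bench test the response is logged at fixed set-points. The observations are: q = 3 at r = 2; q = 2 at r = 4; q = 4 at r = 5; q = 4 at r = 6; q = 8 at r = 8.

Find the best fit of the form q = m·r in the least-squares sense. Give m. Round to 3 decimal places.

m = 0.841

Setting ∂/∂m … = 0 gives: 145·m = 122.
(Σr·r = 145, Σr·q = 122.)
m = 122/145 = 0.841379.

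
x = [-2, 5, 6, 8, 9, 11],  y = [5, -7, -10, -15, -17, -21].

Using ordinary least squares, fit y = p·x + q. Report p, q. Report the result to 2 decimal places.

p = -2.02, q = 1.65

From the data, Σx·x = 331, Σx = 37, Σ1 = 6.
And Σx·y = -609, Σy = -65.
So MᵀM·[p, q]ᵀ = Mᵀy: [[331, 37]; [37, 6]]·[p, q]ᵀ = [-609, -65]ᵀ.
Δ = 331·6 − 37² = 617.
p = ((-609)·6 − 37·(-65))/617 = -1249/617; q = (331·(-65) − 37·(-609))/617 = 1018/617.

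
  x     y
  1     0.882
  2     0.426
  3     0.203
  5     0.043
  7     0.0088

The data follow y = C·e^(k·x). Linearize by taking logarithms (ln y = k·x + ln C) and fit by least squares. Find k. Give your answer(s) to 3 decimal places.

k = -0.769

With ln yᵢ as the transformed response and xᵢ as the regressor:
XᵀX = [[88.0000, 18.0000]; [18.0000, 5]], rhs = [-55.4796, -10.4530]ᵀ  (here Σx = 18.0000, Σ(x)² = 88.0000, Σln y = -10.4530, Σx·ln y = -55.4796).
Slope k = (n·Σx·ln y − Σx·Σln y)/(n·Σ(x)² − (Σx)²) = (5·-55.4796 − 18.0000·-10.4530)/116.0000 = -0.76935; ln C = (Σln y − k·Σx)/n = 0.67906.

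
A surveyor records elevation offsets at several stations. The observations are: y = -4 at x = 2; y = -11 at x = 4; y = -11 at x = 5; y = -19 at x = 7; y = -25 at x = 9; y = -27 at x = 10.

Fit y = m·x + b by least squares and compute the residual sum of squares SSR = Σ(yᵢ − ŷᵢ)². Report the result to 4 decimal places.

Compute the Gram sums: Σx·x = 275, Σx = 37, Σ1 = 6.
Moment sums: Σx·y = -735, Σy = -97.
Normal equations: [[275, 37]; [37, 6]]·[m, b]ᵀ = [-735, -97]ᵀ.
Δ = 275·6 − 37² = 281.
m = ((-735)·6 − 37·(-97))/281 = -821/281; b = (275·(-97) − 37·(-735))/281 = 520/281.
Residuals: -2/281, -327/281, 494/281, -112/281, -156/281, 103/281; SSR = 1418/281.

SSR = 5.0463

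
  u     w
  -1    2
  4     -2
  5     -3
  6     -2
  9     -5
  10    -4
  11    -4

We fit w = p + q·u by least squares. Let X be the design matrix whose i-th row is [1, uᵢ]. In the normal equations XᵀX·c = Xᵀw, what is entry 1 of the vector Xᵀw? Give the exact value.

Entry 1 ↔ basis 1, so (Xᵀw)_{1} = Σᵢ wᵢ = (1)·(2) + (1)·(-2) + (1)·(-3) + (1)·(-2) + (1)·(-5) + (1)·(-4) + (1)·(-4) = -18.

-18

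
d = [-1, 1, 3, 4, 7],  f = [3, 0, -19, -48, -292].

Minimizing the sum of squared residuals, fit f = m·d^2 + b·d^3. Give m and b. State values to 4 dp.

m = 0.9024, b = -0.9802

Setting ∂/∂m … = 0 gives: 2740·m + 18074·b = -15244;  18074·m + 122476·b = -103744.
det = 2740·122476 − 18074² = 8914764.
m = ((-15244)·122476 − 18074·(-103744))/8914764 = 2011228/2228691; b = (2740·(-103744) − 18074·(-15244))/8914764 = -2184626/2228691.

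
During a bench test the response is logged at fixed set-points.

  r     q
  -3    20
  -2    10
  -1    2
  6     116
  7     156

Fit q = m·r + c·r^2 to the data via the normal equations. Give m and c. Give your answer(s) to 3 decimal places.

m = 1.725, c = 2.935

Entries of AᵀA: Σr·r = 99, Σr·r^2 = 523, Σr^2·r^2 = 3795.
And Σr·q = 1706, Σr^2·q = 12042.
Determinant 99·3795 − 523² = 102176.
m = (1706·3795 − 523·12042)/102176 = 11019/6386; c = (99·12042 − 523·1706)/102176 = 18745/6386.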